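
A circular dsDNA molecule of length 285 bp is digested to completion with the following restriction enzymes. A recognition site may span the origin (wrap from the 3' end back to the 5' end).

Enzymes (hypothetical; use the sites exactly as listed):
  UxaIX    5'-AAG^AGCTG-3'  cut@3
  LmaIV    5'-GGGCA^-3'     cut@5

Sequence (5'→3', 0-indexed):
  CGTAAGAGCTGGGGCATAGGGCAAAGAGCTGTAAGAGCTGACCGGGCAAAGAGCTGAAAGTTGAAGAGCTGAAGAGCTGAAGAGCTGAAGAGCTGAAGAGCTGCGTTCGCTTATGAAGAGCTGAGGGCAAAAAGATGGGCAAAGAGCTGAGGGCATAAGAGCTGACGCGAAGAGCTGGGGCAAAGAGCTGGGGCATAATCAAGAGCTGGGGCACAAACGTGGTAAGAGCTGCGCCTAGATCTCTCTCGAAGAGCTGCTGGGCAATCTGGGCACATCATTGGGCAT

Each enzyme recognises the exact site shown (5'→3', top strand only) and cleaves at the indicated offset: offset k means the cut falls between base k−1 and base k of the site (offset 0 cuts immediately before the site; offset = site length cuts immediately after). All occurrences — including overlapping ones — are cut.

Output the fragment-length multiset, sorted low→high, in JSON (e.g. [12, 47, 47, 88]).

Site scan:
  UxaIX (AAGAGCTG, off=3): starts [3, 23, 32, 48, 63, 71, 79, 87, 95, 115, 141, 156, 169, 182, 200, 223, 248] → cuts [6, 26, 35, 51, 66, 74, 82, 90, 98, 118, 144, 159, 172, 185, 203, 226, 251]
  LmaIV (GGGCA, off=5): starts [11, 18, 43, 124, 136, 150, 177, 190, 208, 258, 267, 279] → cuts [16, 23, 48, 129, 141, 155, 182, 195, 213, 263, 272, 284]

All cut coordinates (distinct, sorted): [6, 16, 23, 26, 35, 48, 51, 66, 74, 82, 90, 98, 118, 129, 141, 144, 155, 159, 172, 182, 185, 195, 203, 213, 226, 251, 263, 272, 284]

Fragments:
  6→16: 10 bp
  16→23: 7 bp
  23→26: 3 bp
  26→35: 9 bp
  35→48: 13 bp
  48→51: 3 bp
  51→66: 15 bp
  66→74: 8 bp
  74→82: 8 bp
  82→90: 8 bp
  90→98: 8 bp
  98→118: 20 bp
  118→129: 11 bp
  129→141: 12 bp
  141→144: 3 bp
  144→155: 11 bp
  155→159: 4 bp
  159→172: 13 bp
  172→182: 10 bp
  182→185: 3 bp
  185→195: 10 bp
  195→203: 8 bp
  203→213: 10 bp
  213→226: 13 bp
  226→251: 25 bp
  251→263: 12 bp
  263→272: 9 bp
  272→284: 12 bp
  284→6 (wrap): 285-284+6 = 7 bp

[3,3,3,3,4,7,7,8,8,8,8,8,9,9,10,10,10,10,11,11,12,12,12,13,13,13,15,20,25]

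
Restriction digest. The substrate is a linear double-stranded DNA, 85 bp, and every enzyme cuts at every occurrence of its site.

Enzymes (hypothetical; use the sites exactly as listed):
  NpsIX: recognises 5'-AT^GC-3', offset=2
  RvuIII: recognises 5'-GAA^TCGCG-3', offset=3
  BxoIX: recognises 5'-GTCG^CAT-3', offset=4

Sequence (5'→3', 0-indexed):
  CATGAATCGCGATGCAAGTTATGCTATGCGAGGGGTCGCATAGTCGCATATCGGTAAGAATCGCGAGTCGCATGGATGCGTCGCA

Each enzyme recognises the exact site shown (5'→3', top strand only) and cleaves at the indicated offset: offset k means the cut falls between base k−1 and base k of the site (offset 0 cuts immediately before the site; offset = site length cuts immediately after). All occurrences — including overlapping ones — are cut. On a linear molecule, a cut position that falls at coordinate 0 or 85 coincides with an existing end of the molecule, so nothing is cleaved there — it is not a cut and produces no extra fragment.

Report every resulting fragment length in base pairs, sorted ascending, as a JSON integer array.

Site scan:
  NpsIX (ATGC, off=2): starts [11, 20, 25, 75] → cuts [13, 22, 27, 77]
  RvuIII (GAATCGCG, off=3): starts [3, 57] → cuts [6, 60]
  BxoIX (GTCGCAT, off=4): starts [34, 42, 66] → cuts [38, 46, 70]

All cut coordinates (distinct, sorted): [6, 13, 22, 27, 38, 46, 60, 70, 77]

Fragment lengths:
  [0,6): 6 bp
  [6,13): 7 bp
  [13,22): 9 bp
  [22,27): 5 bp
  [27,38): 11 bp
  [38,46): 8 bp
  [46,60): 14 bp
  [60,70): 10 bp
  [70,77): 7 bp
  [77,85): 8 bp

[5,6,7,7,8,8,9,10,11,14]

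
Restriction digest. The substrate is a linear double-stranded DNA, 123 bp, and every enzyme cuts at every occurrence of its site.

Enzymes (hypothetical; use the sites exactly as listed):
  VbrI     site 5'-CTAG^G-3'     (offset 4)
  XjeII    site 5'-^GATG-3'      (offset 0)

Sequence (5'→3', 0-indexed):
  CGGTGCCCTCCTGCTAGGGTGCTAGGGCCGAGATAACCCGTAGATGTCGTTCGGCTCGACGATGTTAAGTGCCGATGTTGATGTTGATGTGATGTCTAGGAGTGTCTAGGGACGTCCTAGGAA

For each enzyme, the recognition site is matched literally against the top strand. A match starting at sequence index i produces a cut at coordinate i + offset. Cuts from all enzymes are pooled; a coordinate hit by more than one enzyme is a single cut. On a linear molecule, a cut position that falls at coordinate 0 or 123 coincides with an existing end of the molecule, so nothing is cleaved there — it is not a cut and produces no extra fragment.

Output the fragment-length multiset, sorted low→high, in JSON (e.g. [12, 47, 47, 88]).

Site scan:
  VbrI CTAGG/4: at [13, 21, 95, 105, 116] ⇒ [17, 25, 99, 109, 120]
  XjeII GATG/0: at [42, 60, 73, 79, 85, 90] ⇒ [42, 60, 73, 79, 85, 90]

All cut coordinates (distinct, sorted): [17, 25, 42, 60, 73, 79, 85, 90, 99, 109, 120]

Fragment lengths:
  [0,17): 17 bp
  [17,25): 8 bp
  [25,42): 17 bp
  [42,60): 18 bp
  [60,73): 13 bp
  [73,79): 6 bp
  [79,85): 6 bp
  [85,90): 5 bp
  [90,99): 9 bp
  [99,109): 10 bp
  [109,120): 11 bp
  [120,123): 3 bp

[3,5,6,6,8,9,10,11,13,17,17,18]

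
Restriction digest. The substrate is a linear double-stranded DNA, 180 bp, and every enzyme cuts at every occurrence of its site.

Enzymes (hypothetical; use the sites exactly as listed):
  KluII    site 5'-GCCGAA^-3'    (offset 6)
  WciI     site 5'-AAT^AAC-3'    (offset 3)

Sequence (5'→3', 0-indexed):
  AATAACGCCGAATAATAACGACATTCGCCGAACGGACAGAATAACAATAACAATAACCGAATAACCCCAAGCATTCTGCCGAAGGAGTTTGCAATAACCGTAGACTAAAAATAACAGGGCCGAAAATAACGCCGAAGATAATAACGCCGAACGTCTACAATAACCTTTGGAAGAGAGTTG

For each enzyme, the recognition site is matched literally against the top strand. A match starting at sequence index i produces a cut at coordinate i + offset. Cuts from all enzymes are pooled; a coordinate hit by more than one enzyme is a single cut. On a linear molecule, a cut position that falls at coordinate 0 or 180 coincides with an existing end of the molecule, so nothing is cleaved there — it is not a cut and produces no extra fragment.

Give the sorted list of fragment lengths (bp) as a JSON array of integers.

[3,3,4,6,6,6,8,9,9,9,10,10,12,12,16,17,19,21]

Site scan:
  KluII GCCGAA/6: at [6, 26, 77, 118, 130, 145] ⇒ [12, 32, 83, 124, 136, 151]
  WciI AATAAC/3: at [0, 13, 39, 45, 51, 59, 92, 109, 124, 139, 158] ⇒ [3, 16, 42, 48, 54, 62, 95, 112, 127, 142, 161]

Pooled cuts: [3, 12, 16, 32, 42, 48, 54, 62, 83, 95, 112, 124, 127, 136, 142, 151, 161]

Fragments:
  [0,3): 3 bp
  [3,12): 9 bp
  [12,16): 4 bp
  [16,32): 16 bp
  [32,42): 10 bp
  [42,48): 6 bp
  [48,54): 6 bp
  [54,62): 8 bp
  [62,83): 21 bp
  [83,95): 12 bp
  [95,112): 17 bp
  [112,124): 12 bp
  [124,127): 3 bp
  [127,136): 9 bp
  [136,142): 6 bp
  [142,151): 9 bp
  [151,161): 10 bp
  [161,180): 19 bp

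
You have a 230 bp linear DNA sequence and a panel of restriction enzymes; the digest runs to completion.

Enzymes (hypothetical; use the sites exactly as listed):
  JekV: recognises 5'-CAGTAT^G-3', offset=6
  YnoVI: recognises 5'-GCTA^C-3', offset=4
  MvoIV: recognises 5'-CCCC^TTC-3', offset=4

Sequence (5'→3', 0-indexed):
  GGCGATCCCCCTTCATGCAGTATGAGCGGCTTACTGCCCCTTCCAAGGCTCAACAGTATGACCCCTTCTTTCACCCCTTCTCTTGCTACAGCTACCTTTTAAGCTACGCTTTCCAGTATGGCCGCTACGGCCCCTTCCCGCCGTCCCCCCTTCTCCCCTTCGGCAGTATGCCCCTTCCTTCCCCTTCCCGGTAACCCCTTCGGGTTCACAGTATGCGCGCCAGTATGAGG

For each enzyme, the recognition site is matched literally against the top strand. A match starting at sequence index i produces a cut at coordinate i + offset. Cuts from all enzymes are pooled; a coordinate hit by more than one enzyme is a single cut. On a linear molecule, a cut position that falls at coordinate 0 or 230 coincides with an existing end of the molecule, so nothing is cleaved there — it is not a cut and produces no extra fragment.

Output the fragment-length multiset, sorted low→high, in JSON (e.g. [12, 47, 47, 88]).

[4,5,6,6,7,8,8,10,11,11,11,12,12,12,12,13,14,16,16,17,19]

Scan for sites:
  JekV (CAGTATG, off=6): starts [17, 53, 113, 163, 208, 220] → cuts [23, 59, 119, 169, 214, 226]
  YnoVI (GCTAC, off=4): starts [84, 90, 102, 123] → cuts [88, 94, 106, 127]
  MvoIV (CCCCTTC, off=4): starts [7, 36, 61, 73, 130, 146, 154, 170, 180, 194] → cuts [11, 40, 65, 77, 134, 150, 158, 174, 184, 198]

All cut coordinates (distinct, sorted): [11, 23, 40, 59, 65, 77, 88, 94, 106, 119, 127, 134, 150, 158, 169, 174, 184, 198, 214, 226]

Fragments:
  [0,11): 11 bp
  [11,23): 12 bp
  [23,40): 17 bp
  [40,59): 19 bp
  [59,65): 6 bp
  [65,77): 12 bp
  [77,88): 11 bp
  [88,94): 6 bp
  [94,106): 12 bp
  [106,119): 13 bp
  [119,127): 8 bp
  [127,134): 7 bp
  [134,150): 16 bp
  [150,158): 8 bp
  [158,169): 11 bp
  [169,174): 5 bp
  [174,184): 10 bp
  [184,198): 14 bp
  [198,214): 16 bp
  [214,226): 12 bp
  [226,230): 4 bp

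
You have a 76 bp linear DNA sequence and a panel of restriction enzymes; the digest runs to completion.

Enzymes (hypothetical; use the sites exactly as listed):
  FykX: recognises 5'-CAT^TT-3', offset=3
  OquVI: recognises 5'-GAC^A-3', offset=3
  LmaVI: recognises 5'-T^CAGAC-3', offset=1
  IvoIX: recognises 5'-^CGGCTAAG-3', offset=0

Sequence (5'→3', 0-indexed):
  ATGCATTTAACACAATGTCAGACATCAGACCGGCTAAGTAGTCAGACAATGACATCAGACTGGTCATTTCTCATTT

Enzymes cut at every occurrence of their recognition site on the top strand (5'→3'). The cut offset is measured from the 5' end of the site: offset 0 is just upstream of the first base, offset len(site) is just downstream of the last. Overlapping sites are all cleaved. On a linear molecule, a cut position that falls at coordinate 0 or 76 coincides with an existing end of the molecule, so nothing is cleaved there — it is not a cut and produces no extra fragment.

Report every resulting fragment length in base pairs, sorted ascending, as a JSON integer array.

Scan for sites:
  FykX (CATTT, off=3): starts [3, 64, 71] → cuts [6, 67, 74]
  OquVI (GACA, off=3): starts [20, 44, 50] → cuts [23, 47, 53]
  LmaVI (TCAGAC, off=1): starts [17, 24, 41, 54] → cuts [18, 25, 42, 55]
  IvoIX (CGGCTAAG, off=0): starts [30] → cuts [30]

Pooled cuts: [6, 18, 23, 25, 30, 42, 47, 53, 55, 67, 74]

Fragments:
  [0,6): 6 bp
  [6,18): 12 bp
  [18,23): 5 bp
  [23,25): 2 bp
  [25,30): 5 bp
  [30,42): 12 bp
  [42,47): 5 bp
  [47,53): 6 bp
  [53,55): 2 bp
  [55,67): 12 bp
  [67,74): 7 bp
  [74,76): 2 bp

[2,2,2,5,5,5,6,6,7,12,12,12]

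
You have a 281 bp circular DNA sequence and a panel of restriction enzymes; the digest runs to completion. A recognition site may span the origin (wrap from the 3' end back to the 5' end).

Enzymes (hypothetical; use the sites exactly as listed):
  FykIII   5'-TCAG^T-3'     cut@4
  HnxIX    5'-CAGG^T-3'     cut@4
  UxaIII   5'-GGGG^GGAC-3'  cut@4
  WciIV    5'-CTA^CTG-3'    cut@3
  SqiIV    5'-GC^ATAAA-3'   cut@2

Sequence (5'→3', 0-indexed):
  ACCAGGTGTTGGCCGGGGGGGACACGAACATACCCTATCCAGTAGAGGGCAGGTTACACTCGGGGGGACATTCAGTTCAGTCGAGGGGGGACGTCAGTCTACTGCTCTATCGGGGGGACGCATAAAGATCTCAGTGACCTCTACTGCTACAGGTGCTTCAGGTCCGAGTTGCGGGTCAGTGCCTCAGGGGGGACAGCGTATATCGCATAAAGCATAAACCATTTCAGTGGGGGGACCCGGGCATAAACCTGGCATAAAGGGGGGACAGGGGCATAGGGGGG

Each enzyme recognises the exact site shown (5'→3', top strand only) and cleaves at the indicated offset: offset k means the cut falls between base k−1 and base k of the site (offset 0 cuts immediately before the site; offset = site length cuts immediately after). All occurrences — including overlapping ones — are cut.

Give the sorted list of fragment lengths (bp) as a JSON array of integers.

[4,5,5,6,7,8,8,9,9,9,9,10,10,10,11,11,12,13,13,14,14,16,17,17,34]

Scan for sites:
  FykIII TCAGT/4: at [71, 76, 93, 130, 175, 223] ⇒ [75, 80, 97, 134, 179, 227]
  HnxIX CAGGT/4: at [2, 49, 149, 158] ⇒ [6, 53, 153, 162]
  UxaIII GGGGGGAC/4: at [15, 61, 84, 111, 186, 228, 258, 275] ⇒ [19, 65, 88, 115, 190, 232, 262, 279]
  WciIV CTACTG/3: at [98, 140] ⇒ [101, 143]
  SqiIV GCATAAA/2: at [119, 204, 211, 240, 251] ⇒ [121, 206, 213, 242, 253]

Pooled cuts: [6, 19, 53, 65, 75, 80, 88, 97, 101, 115, 121, 134, 143, 153, 162, 179, 190, 206, 213, 227, 232, 242, 253, 262, 279]

Fragments:
  6→19: 13 bp
  19→53: 34 bp
  53→65: 12 bp
  65→75: 10 bp
  75→80: 5 bp
  80→88: 8 bp
  88→97: 9 bp
  97→101: 4 bp
  101→115: 14 bp
  115→121: 6 bp
  121→134: 13 bp
  134→143: 9 bp
  143→153: 10 bp
  153→162: 9 bp
  162→179: 17 bp
  179→190: 11 bp
  190→206: 16 bp
  206→213: 7 bp
  213→227: 14 bp
  227→232: 5 bp
  232→242: 10 bp
  242→253: 11 bp
  253→262: 9 bp
  262→279: 17 bp
  279→6 (wrap): 281-279+6 = 8 bp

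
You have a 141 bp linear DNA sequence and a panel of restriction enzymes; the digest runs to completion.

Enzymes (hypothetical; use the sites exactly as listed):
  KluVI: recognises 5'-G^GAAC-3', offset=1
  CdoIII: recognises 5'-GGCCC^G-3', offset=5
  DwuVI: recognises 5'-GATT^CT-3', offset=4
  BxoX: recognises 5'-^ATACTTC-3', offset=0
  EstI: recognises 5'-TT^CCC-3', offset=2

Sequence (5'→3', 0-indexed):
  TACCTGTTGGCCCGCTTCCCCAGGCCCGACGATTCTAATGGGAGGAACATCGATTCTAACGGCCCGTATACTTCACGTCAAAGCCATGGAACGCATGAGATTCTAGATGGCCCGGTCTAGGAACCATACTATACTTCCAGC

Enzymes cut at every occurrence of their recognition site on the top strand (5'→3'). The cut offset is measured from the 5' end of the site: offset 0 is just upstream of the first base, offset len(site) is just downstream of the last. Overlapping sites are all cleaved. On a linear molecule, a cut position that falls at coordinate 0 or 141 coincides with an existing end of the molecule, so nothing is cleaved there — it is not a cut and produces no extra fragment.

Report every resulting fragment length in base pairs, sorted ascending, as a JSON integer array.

[2,4,7,7,10,10,10,10,11,11,11,13,14,21]

Per-enzyme occurrences:
  KluVI (GGAAC, off=1): starts [43, 87, 119] → cuts [44, 88, 120]
  CdoIII (GGCCCG, off=5): starts [8, 22, 60, 108] → cuts [13, 27, 65, 113]
  DwuVI (GATTCT, off=4): starts [30, 51, 98] → cuts [34, 55, 102]
  BxoX (ATACTTC, off=0): starts [67, 130] → cuts [67, 130]
  EstI (TTCCC, off=2): starts [15] → cuts [17]

All cut coordinates (distinct, sorted): [13, 17, 27, 34, 44, 55, 65, 67, 88, 102, 113, 120, 130]

Fragments:
  [0,13): 13 bp
  [13,17): 4 bp
  [17,27): 10 bp
  [27,34): 7 bp
  [34,44): 10 bp
  [44,55): 11 bp
  [55,65): 10 bp
  [65,67): 2 bp
  [67,88): 21 bp
  [88,102): 14 bp
  [102,113): 11 bp
  [113,120): 7 bp
  [120,130): 10 bp
  [130,141): 11 bp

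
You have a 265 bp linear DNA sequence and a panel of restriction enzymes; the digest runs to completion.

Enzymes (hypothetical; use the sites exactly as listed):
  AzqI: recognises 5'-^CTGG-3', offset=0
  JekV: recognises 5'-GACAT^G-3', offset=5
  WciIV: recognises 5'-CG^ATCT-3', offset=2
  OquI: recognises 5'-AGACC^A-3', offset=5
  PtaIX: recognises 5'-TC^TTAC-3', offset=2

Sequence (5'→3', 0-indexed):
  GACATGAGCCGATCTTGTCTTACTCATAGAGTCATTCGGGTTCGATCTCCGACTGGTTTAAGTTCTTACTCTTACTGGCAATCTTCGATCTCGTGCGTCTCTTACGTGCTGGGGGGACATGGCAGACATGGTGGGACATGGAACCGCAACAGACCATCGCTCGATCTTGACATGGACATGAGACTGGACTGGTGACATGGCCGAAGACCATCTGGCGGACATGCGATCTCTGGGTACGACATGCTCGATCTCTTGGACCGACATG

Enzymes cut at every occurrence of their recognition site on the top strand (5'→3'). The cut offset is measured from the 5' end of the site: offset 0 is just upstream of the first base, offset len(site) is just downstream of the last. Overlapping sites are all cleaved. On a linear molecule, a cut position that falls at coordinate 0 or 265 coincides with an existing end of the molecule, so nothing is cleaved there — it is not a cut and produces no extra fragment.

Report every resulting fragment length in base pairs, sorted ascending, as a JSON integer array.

[1,2,3,3,4,4,5,5,5,6,6,6,7,8,8,8,9,10,10,10,11,11,12,13,13,13,14,16,17,25]

Per-enzyme occurrences:
  AzqI (CTGG, off=0): starts [52, 74, 108, 183, 188, 211, 229] → cuts [52, 74, 108, 183, 188, 211, 229]
  JekV (GACATG, off=5): starts [0, 115, 124, 134, 168, 174, 193, 217, 237, 259] → cuts [5, 120, 129, 139, 173, 179, 198, 222, 242, 264]
  WciIV (CGATCT, off=2): starts [9, 42, 85, 161, 223, 245] → cuts [11, 44, 87, 163, 225, 247]
  OquI (AGACCA, off=5): starts [150, 204] → cuts [155, 209]
  PtaIX (TCTTAC, off=2): starts [17, 63, 69, 99] → cuts [19, 65, 71, 101]

Pooled cuts: [5, 11, 19, 44, 52, 65, 71, 74, 87, 101, 108, 120, 129, 139, 155, 163, 173, 179, 183, 188, 198, 209, 211, 222, 225, 229, 242, 247, 264]

Fragment lengths:
  [0,5): 5 bp
  [5,11): 6 bp
  [11,19): 8 bp
  [19,44): 25 bp
  [44,52): 8 bp
  [52,65): 13 bp
  [65,71): 6 bp
  [71,74): 3 bp
  [74,87): 13 bp
  [87,101): 14 bp
  [101,108): 7 bp
  [108,120): 12 bp
  [120,129): 9 bp
  [129,139): 10 bp
  [139,155): 16 bp
  [155,163): 8 bp
  [163,173): 10 bp
  [173,179): 6 bp
  [179,183): 4 bp
  [183,188): 5 bp
  [188,198): 10 bp
  [198,209): 11 bp
  [209,211): 2 bp
  [211,222): 11 bp
  [222,225): 3 bp
  [225,229): 4 bp
  [229,242): 13 bp
  [242,247): 5 bp
  [247,264): 17 bp
  [264,265): 1 bp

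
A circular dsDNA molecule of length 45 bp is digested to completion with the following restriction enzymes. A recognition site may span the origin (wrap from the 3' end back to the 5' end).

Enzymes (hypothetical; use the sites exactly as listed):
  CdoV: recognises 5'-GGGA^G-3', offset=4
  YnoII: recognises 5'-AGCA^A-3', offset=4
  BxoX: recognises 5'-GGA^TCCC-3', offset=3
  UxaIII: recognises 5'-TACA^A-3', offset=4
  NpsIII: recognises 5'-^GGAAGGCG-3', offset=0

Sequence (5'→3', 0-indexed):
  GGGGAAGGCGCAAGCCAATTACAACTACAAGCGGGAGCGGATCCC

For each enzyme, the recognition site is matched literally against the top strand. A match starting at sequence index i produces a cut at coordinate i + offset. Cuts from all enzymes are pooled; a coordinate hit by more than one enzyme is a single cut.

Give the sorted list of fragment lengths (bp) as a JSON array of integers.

Scan for sites:
  CdoV (GGGAG, off=4): starts [32] → cuts [36]
  YnoII (AGCAA, off=4): no sites
  BxoX (GGATCCC, off=3): starts [38] → cuts [41]
  UxaIII (TACAA, off=4): starts [19, 25] → cuts [23, 29]
  NpsIII (GGAAGGCG, off=0): starts [2] → cuts [2]

All cut coordinates (distinct, sorted): [2, 23, 29, 36, 41]

Fragments:
  2→23: 21 bp
  23→29: 6 bp
  29→36: 7 bp
  36→41: 5 bp
  41→2 (wrap): 45-41+2 = 6 bp

[5,6,6,7,21]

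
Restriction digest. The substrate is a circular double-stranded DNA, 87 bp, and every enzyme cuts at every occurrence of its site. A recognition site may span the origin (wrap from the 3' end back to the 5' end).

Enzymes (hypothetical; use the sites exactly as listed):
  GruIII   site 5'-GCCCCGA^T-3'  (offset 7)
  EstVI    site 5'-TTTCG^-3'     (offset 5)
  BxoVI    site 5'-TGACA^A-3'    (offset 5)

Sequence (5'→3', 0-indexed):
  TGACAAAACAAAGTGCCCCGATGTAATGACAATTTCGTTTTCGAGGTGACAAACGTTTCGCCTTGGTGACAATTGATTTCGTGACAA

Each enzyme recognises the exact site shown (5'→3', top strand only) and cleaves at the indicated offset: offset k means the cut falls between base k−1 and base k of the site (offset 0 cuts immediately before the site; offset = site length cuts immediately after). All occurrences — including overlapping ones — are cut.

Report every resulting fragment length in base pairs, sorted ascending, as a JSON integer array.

Scan for sites:
  GruIII GCCCCGAT/7: at [14] ⇒ [21]
  EstVI TTTCG/5: at [32, 38, 55, 76] ⇒ [37, 43, 60, 81]
  BxoVI TGACAA/5: at [0, 26, 46, 66, 81] ⇒ [5, 31, 51, 71, 86]

All cut coordinates (distinct, sorted): [5, 21, 31, 37, 43, 51, 60, 71, 81, 86]

Fragments:
  5→21: 16 bp
  21→31: 10 bp
  31→37: 6 bp
  37→43: 6 bp
  43→51: 8 bp
  51→60: 9 bp
  60→71: 11 bp
  71→81: 10 bp
  81→86: 5 bp
  86→5 (wrap): 87-86+5 = 6 bp

[5,6,6,6,8,9,10,10,11,16]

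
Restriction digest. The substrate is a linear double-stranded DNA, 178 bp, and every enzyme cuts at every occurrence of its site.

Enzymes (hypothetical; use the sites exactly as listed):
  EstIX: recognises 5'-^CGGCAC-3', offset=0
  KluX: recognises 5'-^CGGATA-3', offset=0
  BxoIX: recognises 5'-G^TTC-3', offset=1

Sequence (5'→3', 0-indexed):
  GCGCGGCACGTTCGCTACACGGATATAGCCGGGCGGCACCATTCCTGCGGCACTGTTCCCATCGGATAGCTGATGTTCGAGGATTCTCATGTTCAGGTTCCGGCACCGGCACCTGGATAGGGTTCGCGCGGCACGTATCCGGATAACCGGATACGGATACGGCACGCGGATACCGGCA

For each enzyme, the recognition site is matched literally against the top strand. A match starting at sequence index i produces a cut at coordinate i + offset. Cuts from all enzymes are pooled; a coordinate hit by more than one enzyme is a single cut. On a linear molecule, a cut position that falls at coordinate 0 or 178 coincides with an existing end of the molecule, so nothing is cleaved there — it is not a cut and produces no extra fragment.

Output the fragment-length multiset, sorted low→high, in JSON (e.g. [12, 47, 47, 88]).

Scan for sites:
  EstIX (CGGCAC, off=0): starts [3, 33, 47, 100, 106, 128, 159] → cuts [3, 33, 47, 100, 106, 128, 159]
  KluX (CGGATA, off=0): starts [19, 62, 139, 147, 153, 166] → cuts [19, 62, 139, 147, 153, 166]
  BxoIX (GTTC, off=1): starts [9, 54, 74, 90, 96, 121] → cuts [10, 55, 75, 91, 97, 122]

All cut coordinates (distinct, sorted): [3, 10, 19, 33, 47, 55, 62, 75, 91, 97, 100, 106, 122, 128, 139, 147, 153, 159, 166]

Fragments:
  [0,3): 3 bp
  [3,10): 7 bp
  [10,19): 9 bp
  [19,33): 14 bp
  [33,47): 14 bp
  [47,55): 8 bp
  [55,62): 7 bp
  [62,75): 13 bp
  [75,91): 16 bp
  [91,97): 6 bp
  [97,100): 3 bp
  [100,106): 6 bp
  [106,122): 16 bp
  [122,128): 6 bp
  [128,139): 11 bp
  [139,147): 8 bp
  [147,153): 6 bp
  [153,159): 6 bp
  [159,166): 7 bp
  [166,178): 12 bp

[3,3,6,6,6,6,6,7,7,7,8,8,9,11,12,13,14,14,16,16]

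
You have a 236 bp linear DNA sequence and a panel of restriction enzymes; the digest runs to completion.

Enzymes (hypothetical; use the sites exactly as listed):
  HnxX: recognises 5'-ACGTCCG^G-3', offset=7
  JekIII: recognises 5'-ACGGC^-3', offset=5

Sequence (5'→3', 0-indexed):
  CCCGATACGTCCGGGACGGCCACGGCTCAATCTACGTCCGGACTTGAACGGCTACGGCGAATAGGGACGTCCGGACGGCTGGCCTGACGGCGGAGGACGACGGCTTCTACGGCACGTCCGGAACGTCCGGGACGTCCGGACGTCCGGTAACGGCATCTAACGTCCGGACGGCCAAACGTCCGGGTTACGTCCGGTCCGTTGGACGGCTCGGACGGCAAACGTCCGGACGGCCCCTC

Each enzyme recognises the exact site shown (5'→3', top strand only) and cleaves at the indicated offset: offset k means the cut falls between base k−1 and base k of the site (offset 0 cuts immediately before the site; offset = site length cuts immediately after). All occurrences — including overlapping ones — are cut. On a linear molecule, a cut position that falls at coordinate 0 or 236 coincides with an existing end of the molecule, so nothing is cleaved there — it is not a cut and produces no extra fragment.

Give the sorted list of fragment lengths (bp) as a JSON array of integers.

Site scan:
  HnxX (ACGTCCGG, off=7): starts [6, 33, 66, 113, 122, 131, 139, 159, 175, 186, 218] → cuts [13, 40, 73, 120, 129, 138, 146, 166, 182, 193, 225]
  JekIII (ACGGC, off=5): starts [15, 21, 47, 53, 74, 86, 99, 108, 149, 167, 202, 211, 226] → cuts [20, 26, 52, 58, 79, 91, 104, 113, 154, 172, 207, 216, 231]

Pooled cuts: [13, 20, 26, 40, 52, 58, 73, 79, 91, 104, 113, 120, 129, 138, 146, 154, 166, 172, 182, 193, 207, 216, 225, 231]

Fragment lengths:
  [0,13): 13 bp
  [13,20): 7 bp
  [20,26): 6 bp
  [26,40): 14 bp
  [40,52): 12 bp
  [52,58): 6 bp
  [58,73): 15 bp
  [73,79): 6 bp
  [79,91): 12 bp
  [91,104): 13 bp
  [104,113): 9 bp
  [113,120): 7 bp
  [120,129): 9 bp
  [129,138): 9 bp
  [138,146): 8 bp
  [146,154): 8 bp
  [154,166): 12 bp
  [166,172): 6 bp
  [172,182): 10 bp
  [182,193): 11 bp
  [193,207): 14 bp
  [207,216): 9 bp
  [216,225): 9 bp
  [225,231): 6 bp
  [231,236): 5 bp

[5,6,6,6,6,6,7,7,8,8,9,9,9,9,9,10,11,12,12,12,13,13,14,14,15]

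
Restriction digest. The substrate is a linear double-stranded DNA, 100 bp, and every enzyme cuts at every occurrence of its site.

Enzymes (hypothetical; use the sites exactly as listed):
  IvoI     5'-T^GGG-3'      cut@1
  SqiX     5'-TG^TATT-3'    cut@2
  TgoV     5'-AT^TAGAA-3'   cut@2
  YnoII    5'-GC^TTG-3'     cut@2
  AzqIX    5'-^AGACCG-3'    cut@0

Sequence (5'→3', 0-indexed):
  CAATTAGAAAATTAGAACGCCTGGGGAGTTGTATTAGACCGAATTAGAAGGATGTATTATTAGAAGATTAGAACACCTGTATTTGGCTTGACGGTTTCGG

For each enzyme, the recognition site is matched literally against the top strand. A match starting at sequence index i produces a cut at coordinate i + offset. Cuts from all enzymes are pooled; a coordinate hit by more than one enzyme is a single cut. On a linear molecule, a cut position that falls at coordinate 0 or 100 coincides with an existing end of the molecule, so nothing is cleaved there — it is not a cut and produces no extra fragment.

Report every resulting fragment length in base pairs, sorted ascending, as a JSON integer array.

[4,4,6,8,8,8,9,9,10,10,11,13]

Site scan:
  IvoI (TGGG, off=1): starts [21] → cuts [22]
  SqiX (TGTATT, off=2): starts [29, 52, 77] → cuts [31, 54, 79]
  TgoV (ATTAGAA, off=2): starts [2, 10, 42, 58, 66] → cuts [4, 12, 44, 60, 68]
  YnoII (GCTTG, off=2): starts [85] → cuts [87]
  AzqIX (AGACCG, off=0): starts [35] → cuts [35]

All cut coordinates (distinct, sorted): [4, 12, 22, 31, 35, 44, 54, 60, 68, 79, 87]

Fragments:
  [0,4): 4 bp
  [4,12): 8 bp
  [12,22): 10 bp
  [22,31): 9 bp
  [31,35): 4 bp
  [35,44): 9 bp
  [44,54): 10 bp
  [54,60): 6 bp
  [60,68): 8 bp
  [68,79): 11 bp
  [79,87): 8 bp
  [87,100): 13 bp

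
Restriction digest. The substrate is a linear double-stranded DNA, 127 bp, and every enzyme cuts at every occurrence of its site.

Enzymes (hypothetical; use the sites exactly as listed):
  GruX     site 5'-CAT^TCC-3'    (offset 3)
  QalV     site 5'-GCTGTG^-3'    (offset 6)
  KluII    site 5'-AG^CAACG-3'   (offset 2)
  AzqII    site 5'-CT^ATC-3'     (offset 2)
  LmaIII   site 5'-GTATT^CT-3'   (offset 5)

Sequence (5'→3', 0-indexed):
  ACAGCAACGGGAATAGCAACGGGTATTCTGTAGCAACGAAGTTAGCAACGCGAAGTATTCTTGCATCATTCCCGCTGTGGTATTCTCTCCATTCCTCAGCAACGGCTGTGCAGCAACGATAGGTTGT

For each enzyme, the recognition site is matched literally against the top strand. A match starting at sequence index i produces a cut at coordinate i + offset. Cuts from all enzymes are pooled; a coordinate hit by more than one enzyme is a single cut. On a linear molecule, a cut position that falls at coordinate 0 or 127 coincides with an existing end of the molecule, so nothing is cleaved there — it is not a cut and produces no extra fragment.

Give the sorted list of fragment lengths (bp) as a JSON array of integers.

[3,4,5,6,7,8,10,10,11,11,12,12,14,14]

Scan for sites:
  GruX CATTCC/3: at [66, 89] ⇒ [69, 92]
  QalV GCTGTG/6: at [73, 104] ⇒ [79, 110]
  KluII AGCAACG/2: at [2, 14, 31, 43, 97, 111] ⇒ [4, 16, 33, 45, 99, 113]
  AzqII (CTATC, off=2): no sites
  LmaIII GTATTCT/5: at [22, 54, 79] ⇒ [27, 59, 84]

All cut coordinates (distinct, sorted): [4, 16, 27, 33, 45, 59, 69, 79, 84, 92, 99, 110, 113]

Fragment lengths:
  [0,4): 4 bp
  [4,16): 12 bp
  [16,27): 11 bp
  [27,33): 6 bp
  [33,45): 12 bp
  [45,59): 14 bp
  [59,69): 10 bp
  [69,79): 10 bp
  [79,84): 5 bp
  [84,92): 8 bp
  [92,99): 7 bp
  [99,110): 11 bp
  [110,113): 3 bp
  [113,127): 14 bp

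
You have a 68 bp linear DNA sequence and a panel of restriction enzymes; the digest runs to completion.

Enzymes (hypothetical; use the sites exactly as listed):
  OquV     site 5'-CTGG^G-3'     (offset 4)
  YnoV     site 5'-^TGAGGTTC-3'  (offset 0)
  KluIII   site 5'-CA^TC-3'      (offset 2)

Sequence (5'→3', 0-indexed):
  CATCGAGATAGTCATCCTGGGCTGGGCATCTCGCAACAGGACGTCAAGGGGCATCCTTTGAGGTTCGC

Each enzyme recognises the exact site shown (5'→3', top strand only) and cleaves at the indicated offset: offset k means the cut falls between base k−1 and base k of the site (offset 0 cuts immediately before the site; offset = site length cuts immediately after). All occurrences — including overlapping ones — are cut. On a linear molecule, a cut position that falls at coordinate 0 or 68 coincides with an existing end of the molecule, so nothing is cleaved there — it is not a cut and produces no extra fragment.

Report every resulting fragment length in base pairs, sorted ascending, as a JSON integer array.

[2,3,5,5,6,10,12,25]

Per-enzyme occurrences:
  OquV (CTGGG, off=4): starts [16, 21] → cuts [20, 25]
  YnoV (TGAGGTTC, off=0): starts [58] → cuts [58]
  KluIII (CATC, off=2): starts [0, 12, 26, 51] → cuts [2, 14, 28, 53]

Pooled cuts: [2, 14, 20, 25, 28, 53, 58]

Fragment lengths:
  [0,2): 2 bp
  [2,14): 12 bp
  [14,20): 6 bp
  [20,25): 5 bp
  [25,28): 3 bp
  [28,53): 25 bp
  [53,58): 5 bp
  [58,68): 10 bp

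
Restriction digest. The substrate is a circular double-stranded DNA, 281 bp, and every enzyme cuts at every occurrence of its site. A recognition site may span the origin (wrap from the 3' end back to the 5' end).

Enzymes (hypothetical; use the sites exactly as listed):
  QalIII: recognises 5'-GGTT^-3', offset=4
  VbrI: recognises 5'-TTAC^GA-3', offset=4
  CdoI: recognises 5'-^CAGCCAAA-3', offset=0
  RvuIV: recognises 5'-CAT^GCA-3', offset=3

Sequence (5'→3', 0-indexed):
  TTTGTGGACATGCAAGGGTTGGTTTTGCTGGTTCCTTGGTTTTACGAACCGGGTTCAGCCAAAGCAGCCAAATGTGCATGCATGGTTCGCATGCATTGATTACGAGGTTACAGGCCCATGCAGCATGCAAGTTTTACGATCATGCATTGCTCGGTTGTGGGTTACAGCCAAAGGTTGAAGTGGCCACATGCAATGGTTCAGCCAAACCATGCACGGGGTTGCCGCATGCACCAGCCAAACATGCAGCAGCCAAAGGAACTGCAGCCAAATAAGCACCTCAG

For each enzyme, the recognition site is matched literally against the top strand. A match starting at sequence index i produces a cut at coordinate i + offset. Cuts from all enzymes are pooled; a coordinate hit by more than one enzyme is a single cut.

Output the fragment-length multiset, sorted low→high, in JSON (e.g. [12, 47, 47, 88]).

[1,4,4,4,4,5,6,6,7,7,7,8,8,9,9,9,9,10,10,10,11,11,11,12,12,13,13,15,15,31]

Scan for sites:
  QalIII GGTT/4: at [16, 20, 29, 37, 51, 83, 105, 152, 159, 172, 194, 216] ⇒ [20, 24, 33, 41, 55, 87, 109, 156, 163, 176, 198, 220]
  VbrI TTACGA/4: at [41, 99, 133] ⇒ [45, 103, 137]
  CdoI CAGCCAAA/0: at [55, 64, 164, 198, 231, 246, 261] ⇒ [55, 64, 164, 198, 231, 246, 261]
  RvuIV CATGCA/3: at [8, 76, 89, 116, 123, 140, 186, 207, 224, 239] ⇒ [11, 79, 92, 119, 126, 143, 189, 210, 227, 242]

Pooled cuts: [11, 20, 24, 33, 41, 45, 55, 64, 79, 87, 92, 103, 109, 119, 126, 137, 143, 156, 163, 164, 176, 189, 198, 210, 220, 227, 231, 242, 246, 261]

Fragment lengths:
  11→20: 9 bp
  20→24: 4 bp
  24→33: 9 bp
  33→41: 8 bp
  41→45: 4 bp
  45→55: 10 bp
  55→64: 9 bp
  64→79: 15 bp
  79→87: 8 bp
  87→92: 5 bp
  92→103: 11 bp
  103→109: 6 bp
  109→119: 10 bp
  119→126: 7 bp
  126→137: 11 bp
  137→143: 6 bp
  143→156: 13 bp
  156→163: 7 bp
  163→164: 1 bp
  164→176: 12 bp
  176→189: 13 bp
  189→198: 9 bp
  198→210: 12 bp
  210→220: 10 bp
  220→227: 7 bp
  227→231: 4 bp
  231→242: 11 bp
  242→246: 4 bp
  246→261: 15 bp
  261→11 (wrap): 281-261+11 = 31 bp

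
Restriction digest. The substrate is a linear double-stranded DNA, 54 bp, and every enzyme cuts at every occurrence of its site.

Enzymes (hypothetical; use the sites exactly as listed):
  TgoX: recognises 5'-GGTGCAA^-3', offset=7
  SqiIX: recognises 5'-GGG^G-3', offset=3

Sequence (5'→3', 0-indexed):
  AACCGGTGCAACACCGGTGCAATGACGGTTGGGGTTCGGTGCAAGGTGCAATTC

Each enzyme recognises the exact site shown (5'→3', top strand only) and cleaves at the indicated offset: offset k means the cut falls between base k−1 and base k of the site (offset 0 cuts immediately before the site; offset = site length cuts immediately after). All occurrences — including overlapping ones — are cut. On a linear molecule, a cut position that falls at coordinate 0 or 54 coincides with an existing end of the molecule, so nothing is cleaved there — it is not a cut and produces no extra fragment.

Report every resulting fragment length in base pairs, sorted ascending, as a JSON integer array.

Per-enzyme occurrences:
  TgoX GGTGCAA/7: at [4, 15, 37, 44] ⇒ [11, 22, 44, 51]
  SqiIX GGGG/3: at [30] ⇒ [33]

All cut coordinates (distinct, sorted): [11, 22, 33, 44, 51]

Fragments:
  [0,11): 11 bp
  [11,22): 11 bp
  [22,33): 11 bp
  [33,44): 11 bp
  [44,51): 7 bp
  [51,54): 3 bp

[3,7,11,11,11,11]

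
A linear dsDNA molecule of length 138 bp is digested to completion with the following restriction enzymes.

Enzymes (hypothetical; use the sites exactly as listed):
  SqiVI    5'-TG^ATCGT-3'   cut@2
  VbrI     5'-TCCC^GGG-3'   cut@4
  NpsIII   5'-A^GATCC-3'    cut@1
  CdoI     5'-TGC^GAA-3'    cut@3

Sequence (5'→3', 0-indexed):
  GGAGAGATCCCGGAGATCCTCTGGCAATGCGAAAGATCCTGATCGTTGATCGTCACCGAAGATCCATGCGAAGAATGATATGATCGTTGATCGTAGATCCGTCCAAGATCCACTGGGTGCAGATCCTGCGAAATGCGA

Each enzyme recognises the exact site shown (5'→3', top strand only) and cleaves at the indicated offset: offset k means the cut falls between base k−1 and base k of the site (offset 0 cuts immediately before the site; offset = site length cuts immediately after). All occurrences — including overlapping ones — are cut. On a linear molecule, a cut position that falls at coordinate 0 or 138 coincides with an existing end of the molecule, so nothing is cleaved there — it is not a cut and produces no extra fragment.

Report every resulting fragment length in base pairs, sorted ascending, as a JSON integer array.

Scan for sites:
  SqiVI TGATCGT/2: at [39, 46, 80, 87] ⇒ [41, 48, 82, 89]
  VbrI (TCCCGGG, off=4): no sites
  NpsIII AGATCC/1: at [4, 13, 33, 59, 94, 105, 120] ⇒ [5, 14, 34, 60, 95, 106, 121]
  CdoI TGCGAA/3: at [27, 66, 126] ⇒ [30, 69, 129]

Pooled cuts: [5, 14, 30, 34, 41, 48, 60, 69, 82, 89, 95, 106, 121, 129]

Fragment lengths:
  [0,5): 5 bp
  [5,14): 9 bp
  [14,30): 16 bp
  [30,34): 4 bp
  [34,41): 7 bp
  [41,48): 7 bp
  [48,60): 12 bp
  [60,69): 9 bp
  [69,82): 13 bp
  [82,89): 7 bp
  [89,95): 6 bp
  [95,106): 11 bp
  [106,121): 15 bp
  [121,129): 8 bp
  [129,138): 9 bp

[4,5,6,7,7,7,8,9,9,9,11,12,13,15,16]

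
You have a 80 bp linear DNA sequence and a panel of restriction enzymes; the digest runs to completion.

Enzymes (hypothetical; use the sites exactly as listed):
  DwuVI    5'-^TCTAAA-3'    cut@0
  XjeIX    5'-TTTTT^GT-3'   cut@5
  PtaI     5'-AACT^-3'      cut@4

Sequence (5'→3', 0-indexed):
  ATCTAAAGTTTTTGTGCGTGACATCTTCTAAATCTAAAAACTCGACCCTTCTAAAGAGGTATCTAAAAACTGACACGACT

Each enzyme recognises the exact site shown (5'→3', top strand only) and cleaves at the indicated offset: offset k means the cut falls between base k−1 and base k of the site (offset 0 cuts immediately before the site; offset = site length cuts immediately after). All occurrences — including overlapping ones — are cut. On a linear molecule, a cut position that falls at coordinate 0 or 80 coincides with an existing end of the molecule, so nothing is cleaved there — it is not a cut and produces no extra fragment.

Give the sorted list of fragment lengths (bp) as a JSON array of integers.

[1,6,7,9,10,10,12,12,13]

Site scan:
  DwuVI (TCTAAA, off=0): starts [1, 26, 32, 49, 61] → cuts [1, 26, 32, 49, 61]
  XjeIX (TTTTTGT, off=5): starts [8] → cuts [13]
  PtaI (AACT, off=4): starts [38, 67] → cuts [42, 71]

All cut coordinates (distinct, sorted): [1, 13, 26, 32, 42, 49, 61, 71]

Fragment lengths:
  [0,1): 1 bp
  [1,13): 12 bp
  [13,26): 13 bp
  [26,32): 6 bp
  [32,42): 10 bp
  [42,49): 7 bp
  [49,61): 12 bp
  [61,71): 10 bp
  [71,80): 9 bp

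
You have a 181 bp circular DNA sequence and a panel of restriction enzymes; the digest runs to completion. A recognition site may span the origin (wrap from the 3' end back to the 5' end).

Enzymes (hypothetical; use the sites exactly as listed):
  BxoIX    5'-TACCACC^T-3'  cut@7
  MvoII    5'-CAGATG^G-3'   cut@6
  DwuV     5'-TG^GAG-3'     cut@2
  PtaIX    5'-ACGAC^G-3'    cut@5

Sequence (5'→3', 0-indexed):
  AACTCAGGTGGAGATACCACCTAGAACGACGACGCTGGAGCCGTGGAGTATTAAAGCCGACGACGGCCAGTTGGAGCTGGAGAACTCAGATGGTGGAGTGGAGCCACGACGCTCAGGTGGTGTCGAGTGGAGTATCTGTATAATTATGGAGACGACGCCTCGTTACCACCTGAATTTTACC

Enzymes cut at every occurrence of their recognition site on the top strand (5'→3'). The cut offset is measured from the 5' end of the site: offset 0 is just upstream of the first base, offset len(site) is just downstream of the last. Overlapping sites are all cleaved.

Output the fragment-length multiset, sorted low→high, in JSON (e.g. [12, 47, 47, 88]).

[3,3,4,5,6,8,8,9,9,10,11,13,14,19,19,19,21]

Scan for sites:
  BxoIX (TACCACCT, off=7): starts [14, 163] → cuts [21, 170]
  MvoII (CAGATGG, off=6): starts [86] → cuts [92]
  DwuV (TGGAG, off=2): starts [8, 35, 43, 71, 77, 93, 98, 127, 146] → cuts [10, 37, 45, 73, 79, 95, 100, 129, 148]
  PtaIX (ACGACG, off=5): starts [25, 28, 59, 105, 151] → cuts [30, 33, 64, 110, 156]

Pooled cuts: [10, 21, 30, 33, 37, 45, 64, 73, 79, 92, 95, 100, 110, 129, 148, 156, 170]

Fragment lengths:
  10→21: 11 bp
  21→30: 9 bp
  30→33: 3 bp
  33→37: 4 bp
  37→45: 8 bp
  45→64: 19 bp
  64→73: 9 bp
  73→79: 6 bp
  79→92: 13 bp
  92→95: 3 bp
  95→100: 5 bp
  100→110: 10 bp
  110→129: 19 bp
  129→148: 19 bp
  148→156: 8 bp
  156→170: 14 bp
  170→10 (wrap): 181-170+10 = 21 bp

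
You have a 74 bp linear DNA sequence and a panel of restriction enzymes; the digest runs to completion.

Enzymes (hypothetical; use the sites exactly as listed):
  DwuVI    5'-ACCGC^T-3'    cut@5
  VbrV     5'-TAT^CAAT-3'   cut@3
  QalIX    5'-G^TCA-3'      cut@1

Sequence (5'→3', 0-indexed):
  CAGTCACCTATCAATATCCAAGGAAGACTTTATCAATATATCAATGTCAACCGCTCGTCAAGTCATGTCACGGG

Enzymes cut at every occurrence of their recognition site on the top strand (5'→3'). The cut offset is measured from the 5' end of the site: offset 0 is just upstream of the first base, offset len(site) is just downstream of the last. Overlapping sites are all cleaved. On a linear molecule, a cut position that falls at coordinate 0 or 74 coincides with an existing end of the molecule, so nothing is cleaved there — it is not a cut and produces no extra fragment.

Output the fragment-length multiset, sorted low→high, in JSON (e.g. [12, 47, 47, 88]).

Per-enzyme occurrences:
  DwuVI (ACCGCT, off=5): starts [49] → cuts [54]
  VbrV (TATCAAT, off=3): starts [8, 30, 38] → cuts [11, 33, 41]
  QalIX (GTCA, off=1): starts [2, 45, 56, 61, 66] → cuts [3, 46, 57, 62, 67]

Pooled cuts: [3, 11, 33, 41, 46, 54, 57, 62, 67]

Fragment lengths:
  [0,3): 3 bp
  [3,11): 8 bp
  [11,33): 22 bp
  [33,41): 8 bp
  [41,46): 5 bp
  [46,54): 8 bp
  [54,57): 3 bp
  [57,62): 5 bp
  [62,67): 5 bp
  [67,74): 7 bp

[3,3,5,5,5,7,8,8,8,22]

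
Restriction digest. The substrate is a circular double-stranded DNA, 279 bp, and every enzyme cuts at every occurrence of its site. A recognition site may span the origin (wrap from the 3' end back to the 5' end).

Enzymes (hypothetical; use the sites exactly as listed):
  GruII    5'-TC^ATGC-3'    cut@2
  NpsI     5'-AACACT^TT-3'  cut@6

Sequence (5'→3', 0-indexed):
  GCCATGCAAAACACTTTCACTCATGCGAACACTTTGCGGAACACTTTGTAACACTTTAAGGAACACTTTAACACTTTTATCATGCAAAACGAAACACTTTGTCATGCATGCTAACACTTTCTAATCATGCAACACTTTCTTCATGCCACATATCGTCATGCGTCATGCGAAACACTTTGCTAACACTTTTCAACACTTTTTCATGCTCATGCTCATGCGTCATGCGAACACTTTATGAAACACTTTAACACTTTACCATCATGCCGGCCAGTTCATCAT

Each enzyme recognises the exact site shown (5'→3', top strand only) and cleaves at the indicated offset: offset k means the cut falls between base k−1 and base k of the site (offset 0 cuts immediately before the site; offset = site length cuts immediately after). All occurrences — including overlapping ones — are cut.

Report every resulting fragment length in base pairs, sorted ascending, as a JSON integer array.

Per-enzyme occurrences:
  GruII (TCATGC, off=2): starts [20, 79, 101, 124, 140, 155, 162, 200, 206, 212, 219, 258, 275] → cuts [22, 81, 103, 126, 142, 157, 164, 202, 208, 214, 221, 260, 277]
  NpsI (AACACTTT, off=6): starts [9, 27, 39, 49, 61, 69, 92, 112, 130, 170, 181, 191, 226, 238, 246] → cuts [15, 33, 45, 55, 67, 75, 98, 118, 136, 176, 187, 197, 232, 244, 252]

All cut coordinates (distinct, sorted): [15, 22, 33, 45, 55, 67, 75, 81, 98, 103, 118, 126, 136, 142, 157, 164, 176, 187, 197, 202, 208, 214, 221, 232, 244, 252, 260, 277]

Fragment lengths:
  15→22: 7 bp
  22→33: 11 bp
  33→45: 12 bp
  45→55: 10 bp
  55→67: 12 bp
  67→75: 8 bp
  75→81: 6 bp
  81→98: 17 bp
  98→103: 5 bp
  103→118: 15 bp
  118→126: 8 bp
  126→136: 10 bp
  136→142: 6 bp
  142→157: 15 bp
  157→164: 7 bp
  164→176: 12 bp
  176→187: 11 bp
  187→197: 10 bp
  197→202: 5 bp
  202→208: 6 bp
  208→214: 6 bp
  214→221: 7 bp
  221→232: 11 bp
  232→244: 12 bp
  244→252: 8 bp
  252→260: 8 bp
  260→277: 17 bp
  277→15 (wrap): 279-277+15 = 17 bp

[5,5,6,6,6,6,7,7,7,8,8,8,8,10,10,10,11,11,11,12,12,12,12,15,15,17,17,17]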